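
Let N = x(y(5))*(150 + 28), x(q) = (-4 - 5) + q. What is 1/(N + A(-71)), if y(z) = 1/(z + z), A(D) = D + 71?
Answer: -5/7921 ≈ -0.00063123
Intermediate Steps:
A(D) = 71 + D
y(z) = 1/(2*z)
x(q) = -9 + q
N = -7921/5 (N = (-9 + (½)/5)*(150 + 28) = (-9 + (½)*(⅕))*178 = (-9 + ⅒)*178 = -89/10*178 = -7921/5 ≈ -1584.2)
1/(N + A(-71)) = 1/(-7921/5 + (71 - 71)) = 1/(-7921/5 + 0) = 1/(-7921/5) = -5/7921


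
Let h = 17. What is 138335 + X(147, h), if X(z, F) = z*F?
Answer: 140834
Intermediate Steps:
X(z, F) = F*z
138335 + X(147, h) = 138335 + 17*147 = 138335 + 2499 = 140834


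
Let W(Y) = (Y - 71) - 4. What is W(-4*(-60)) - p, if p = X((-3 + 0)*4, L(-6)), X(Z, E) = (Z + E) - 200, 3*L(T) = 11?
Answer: 1120/3 ≈ 373.33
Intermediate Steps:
L(T) = 11/3 (L(T) = (⅓)*11 = 11/3)
W(Y) = -75 + Y (W(Y) = (-71 + Y) - 4 = -75 + Y)
X(Z, E) = -200 + E + Z (X(Z, E) = (E + Z) - 200 = -200 + E + Z)
p = -625/3 (p = -200 + 11/3 + (-3 + 0)*4 = -200 + 11/3 - 3*4 = -200 + 11/3 - 12 = -625/3 ≈ -208.33)
W(-4*(-60)) - p = (-75 - 4*(-60)) - 1*(-625/3) = (-75 + 240) + 625/3 = 165 + 625/3 = 1120/3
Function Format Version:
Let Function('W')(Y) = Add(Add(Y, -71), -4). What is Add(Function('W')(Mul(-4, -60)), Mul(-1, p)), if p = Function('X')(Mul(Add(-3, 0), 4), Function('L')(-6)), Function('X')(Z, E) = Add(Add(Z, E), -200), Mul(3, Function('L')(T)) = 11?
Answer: Rational(1120, 3) ≈ 373.33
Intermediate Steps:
Function('L')(T) = Rational(11, 3) (Function('L')(T) = Mul(Rational(1, 3), 11) = Rational(11, 3))
Function('W')(Y) = Add(-75, Y) (Function('W')(Y) = Add(Add(-71, Y), -4) = Add(-75, Y))
Function('X')(Z, E) = Add(-200, E, Z) (Function('X')(Z, E) = Add(Add(E, Z), -200) = Add(-200, E, Z))
p = Rational(-625, 3) (p = Add(-200, Rational(11, 3), Mul(Add(-3, 0), 4)) = Add(-200, Rational(11, 3), Mul(-3, 4)) = Add(-200, Rational(11, 3), -12) = Rational(-625, 3) ≈ -208.33)
Add(Function('W')(Mul(-4, -60)), Mul(-1, p)) = Add(Add(-75, Mul(-4, -60)), Mul(-1, Rational(-625, 3))) = Add(Add(-75, 240), Rational(625, 3)) = Add(165, Rational(625, 3)) = Rational(1120, 3)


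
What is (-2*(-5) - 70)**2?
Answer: 3600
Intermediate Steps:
(-2*(-5) - 70)**2 = (10 - 70)**2 = (-60)**2 = 3600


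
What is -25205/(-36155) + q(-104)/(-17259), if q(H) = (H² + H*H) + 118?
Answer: -23423877/41599943 ≈ -0.56308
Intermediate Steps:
q(H) = 118 + 2*H² (q(H) = (H² + H²) + 118 = 2*H² + 118 = 118 + 2*H²)
-25205/(-36155) + q(-104)/(-17259) = -25205/(-36155) + (118 + 2*(-104)²)/(-17259) = -25205*(-1/36155) + (118 + 2*10816)*(-1/17259) = 5041/7231 + (118 + 21632)*(-1/17259) = 5041/7231 + 21750*(-1/17259) = 5041/7231 - 7250/5753 = -23423877/41599943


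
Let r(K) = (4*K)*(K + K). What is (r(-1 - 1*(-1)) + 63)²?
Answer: 3969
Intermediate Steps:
r(K) = 8*K² (r(K) = (4*K)*(2*K) = 8*K²)
(r(-1 - 1*(-1)) + 63)² = (8*(-1 - 1*(-1))² + 63)² = (8*(-1 + 1)² + 63)² = (8*0² + 63)² = (8*0 + 63)² = (0 + 63)² = 63² = 3969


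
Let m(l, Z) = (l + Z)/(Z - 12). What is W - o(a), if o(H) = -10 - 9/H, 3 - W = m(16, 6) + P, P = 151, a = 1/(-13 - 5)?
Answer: -889/3 ≈ -296.33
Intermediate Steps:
m(l, Z) = (Z + l)/(-12 + Z)
a = -1/18 (a = 1/(-18) = -1/18 ≈ -0.055556)
W = -433/3 (W = 3 - ((6 + 16)/(-12 + 6) + 151) = 3 - (22/(-6) + 151) = 3 - (-⅙*22 + 151) = 3 - (-11/3 + 151) = 3 - 1*442/3 = 3 - 442/3 = -433/3 ≈ -144.33)
W - o(a) = -433/3 - (-10 - 9/(-1/18)) = -433/3 - (-10 - 9*(-18)) = -433/3 - (-10 + 162) = -433/3 - 1*152 = -433/3 - 152 = -889/3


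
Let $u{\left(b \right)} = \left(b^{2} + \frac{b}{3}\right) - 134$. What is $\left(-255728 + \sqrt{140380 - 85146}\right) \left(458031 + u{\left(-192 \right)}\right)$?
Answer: $-126507874416 + 494697 \sqrt{55234} \approx -1.2639 \cdot 10^{11}$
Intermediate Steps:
$u{\left(b \right)} = -134 + b^{2} + \frac{b}{3}$ ($u{\left(b \right)} = \left(b^{2} + \frac{b}{3}\right) - 134 = -134 + b^{2} + \frac{b}{3}$)
$\left(-255728 + \sqrt{140380 - 85146}\right) \left(458031 + u{\left(-192 \right)}\right) = \left(-255728 + \sqrt{140380 - 85146}\right) \left(458031 + \left(-134 + \left(-192\right)^{2} + \frac{1}{3} \left(-192\right)\right)\right) = \left(-255728 + \sqrt{55234}\right) \left(458031 - -36666\right) = \left(-255728 + \sqrt{55234}\right) \left(458031 + 36666\right) = \left(-255728 + \sqrt{55234}\right) 494697 = -126507874416 + 494697 \sqrt{55234}$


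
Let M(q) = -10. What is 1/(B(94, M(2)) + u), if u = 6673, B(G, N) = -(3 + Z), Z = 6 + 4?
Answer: 1/6660 ≈ 0.00015015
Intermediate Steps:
Z = 10
B(G, N) = -13 (B(G, N) = -(3 + 10) = -1*13 = -13)
1/(B(94, M(2)) + u) = 1/(-13 + 6673) = 1/6660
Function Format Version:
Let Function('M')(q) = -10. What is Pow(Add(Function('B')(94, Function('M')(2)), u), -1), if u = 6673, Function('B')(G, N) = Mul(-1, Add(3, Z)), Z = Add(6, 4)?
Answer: Rational(1, 6660) ≈ 0.00015015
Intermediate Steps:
Z = 10
Function('B')(G, N) = -13 (Function('B')(G, N) = Mul(-1, Add(3, 10)) = Mul(-1, 13) = -13)
Pow(Add(Function('B')(94, Function('M')(2)), u), -1) = Pow(Add(-13, 6673), -1) = Pow(6660, -1) = Rational(1, 6660)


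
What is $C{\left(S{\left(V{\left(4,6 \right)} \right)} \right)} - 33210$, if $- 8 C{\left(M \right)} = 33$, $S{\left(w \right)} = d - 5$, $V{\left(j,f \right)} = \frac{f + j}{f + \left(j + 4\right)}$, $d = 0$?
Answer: $- \frac{265713}{8} \approx -33214.0$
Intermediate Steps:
$V{\left(j,f \right)} = \frac{f + j}{4 + f + j}$ ($V{\left(j,f \right)} = \frac{f + j}{f + \left(4 + j\right)} = \frac{f + j}{4 + f + j}$)
$S{\left(w \right)} = -5$ ($S{\left(w \right)} = 0 - 5 = -5$)
$C{\left(M \right)} = - \frac{33}{8}$ ($C{\left(M \right)} = \left(- \frac{1}{8}\right) 33 = - \frac{33}{8}$)
$C{\left(S{\left(V{\left(4,6 \right)} \right)} \right)} - 33210 = - \frac{33}{8} - 33210 = - \frac{265713}{8}$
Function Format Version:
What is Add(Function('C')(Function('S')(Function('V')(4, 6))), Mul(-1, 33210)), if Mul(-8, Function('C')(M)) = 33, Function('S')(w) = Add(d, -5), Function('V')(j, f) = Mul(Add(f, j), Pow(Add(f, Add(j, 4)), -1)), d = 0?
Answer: Rational(-265713, 8) ≈ -33214.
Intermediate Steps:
Function('V')(j, f) = Mul(Pow(Add(4, f, j), -1), Add(f, j)) (Function('V')(j, f) = Mul(Add(f, j), Pow(Add(f, Add(4, j)), -1)) = Mul(Add(f, j), Pow(Add(4, f, j), -1)) = Mul(Pow(Add(4, f, j), -1), Add(f, j)))
Function('S')(w) = -5 (Function('S')(w) = Add(0, -5) = -5)
Function('C')(M) = Rational(-33, 8) (Function('C')(M) = Mul(Rational(-1, 8), 33) = Rational(-33, 8))
Add(Function('C')(Function('S')(Function('V')(4, 6))), Mul(-1, 33210)) = Add(Rational(-33, 8), Mul(-1, 33210)) = Add(Rational(-33, 8), -33210) = Rational(-265713, 8)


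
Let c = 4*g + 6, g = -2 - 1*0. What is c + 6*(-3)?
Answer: -20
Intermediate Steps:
g = -2 (g = -2 + 0 = -2)
c = -2 (c = 4*(-2) + 6 = -8 + 6 = -2)
c + 6*(-3) = -2 + 6*(-3) = -2 - 18 = -20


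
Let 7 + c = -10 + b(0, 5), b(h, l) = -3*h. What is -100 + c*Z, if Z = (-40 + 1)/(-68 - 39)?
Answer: -11363/107 ≈ -106.20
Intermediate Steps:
b(h, l) = -3*h
Z = 39/107 (Z = -39/(-107) = -39*(-1/107) = 39/107 ≈ 0.36449)
c = -17 (c = -7 + (-10 - 3*0) = -7 + (-10 + 0) = -7 - 10 = -17)
-100 + c*Z = -100 - 17*39/107 = -100 - 663/107 = -11363/107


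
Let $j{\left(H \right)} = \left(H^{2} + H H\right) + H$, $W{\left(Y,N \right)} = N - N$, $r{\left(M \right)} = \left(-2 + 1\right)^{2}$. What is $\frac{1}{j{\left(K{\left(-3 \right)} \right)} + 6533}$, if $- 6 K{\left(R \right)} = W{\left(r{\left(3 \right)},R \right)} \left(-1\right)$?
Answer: $\frac{1}{6533} \approx 0.00015307$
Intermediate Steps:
$r{\left(M \right)} = 1$ ($r{\left(M \right)} = \left(-1\right)^{2} = 1$)
$W{\left(Y,N \right)} = 0$
$K{\left(R \right)} = 0$ ($K{\left(R \right)} = - \frac{0 \left(-1\right)}{6} = \left(- \frac{1}{6}\right) 0 = 0$)
$j{\left(H \right)} = H + 2 H^{2}$ ($j{\left(H \right)} = \left(H^{2} + H^{2}\right) + H = 2 H^{2} + H = H + 2 H^{2}$)
$\frac{1}{j{\left(K{\left(-3 \right)} \right)} + 6533} = \frac{1}{0 \left(1 + 2 \cdot 0\right) + 6533} = \frac{1}{0 \left(1 + 0\right) + 6533} = \frac{1}{0 \cdot 1 + 6533} = \frac{1}{0 + 6533} = \frac{1}{6533}$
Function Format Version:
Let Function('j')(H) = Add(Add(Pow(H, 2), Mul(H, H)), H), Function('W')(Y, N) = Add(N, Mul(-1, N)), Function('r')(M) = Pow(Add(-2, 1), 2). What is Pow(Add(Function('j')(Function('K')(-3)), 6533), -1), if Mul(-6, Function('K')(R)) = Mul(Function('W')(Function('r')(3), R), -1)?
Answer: Rational(1, 6533) ≈ 0.00015307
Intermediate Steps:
Function('r')(M) = 1 (Function('r')(M) = Pow(-1, 2) = 1)
Function('W')(Y, N) = 0
Function('K')(R) = 0 (Function('K')(R) = Mul(Rational(-1, 6), Mul(0, -1)) = Mul(Rational(-1, 6), 0) = 0)
Function('j')(H) = Add(H, Mul(2, Pow(H, 2))) (Function('j')(H) = Add(Add(Pow(H, 2), Pow(H, 2)), H) = Add(Mul(2, Pow(H, 2)), H) = Add(H, Mul(2, Pow(H, 2))))
Pow(Add(Function('j')(Function('K')(-3)), 6533), -1) = Pow(Add(Mul(0, Add(1, Mul(2, 0))), 6533), -1) = Pow(Add(Mul(0, Add(1, 0)), 6533), -1) = Pow(Add(Mul(0, 1), 6533), -1) = Pow(Add(0, 6533), -1) = Pow(6533, -1) = Rational(1, 6533)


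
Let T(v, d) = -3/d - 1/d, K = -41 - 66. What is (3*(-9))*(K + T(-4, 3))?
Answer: 2925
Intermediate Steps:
K = -107
T(v, d) = -4/d
(3*(-9))*(K + T(-4, 3)) = (3*(-9))*(-107 - 4/3) = -27*(-107 - 4*⅓) = -27*(-107 - 4/3) = -27*(-325/3) = 2925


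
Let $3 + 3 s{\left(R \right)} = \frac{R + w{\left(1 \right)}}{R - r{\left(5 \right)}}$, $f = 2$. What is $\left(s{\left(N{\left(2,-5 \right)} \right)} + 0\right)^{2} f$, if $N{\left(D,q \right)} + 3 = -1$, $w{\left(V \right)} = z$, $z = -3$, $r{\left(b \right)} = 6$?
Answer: $\frac{529}{450} \approx 1.1756$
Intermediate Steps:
$w{\left(V \right)} = -3$
$N{\left(D,q \right)} = -4$ ($N{\left(D,q \right)} = -3 - 1 = -4$)
$s{\left(R \right)} = -1 + \frac{-3 + R}{3 \left(-6 + R\right)}$ ($s{\left(R \right)} = -1 + \frac{\left(R - 3\right) \frac{1}{R + \left(0 - 6\right)}}{3} = -1 + \frac{\left(-3 + R\right) \frac{1}{R + \left(0 - 6\right)}}{3} = -1 + \frac{\left(-3 + R\right) \frac{1}{R - 6}}{3} = -1 + \frac{\left(-3 + R\right) \frac{1}{-6 + R}}{3} = -1 + \frac{\frac{1}{-6 + R} \left(-3 + R\right)}{3} = -1 + \frac{-3 + R}{3 \left(-6 + R\right)}$)
$\left(s{\left(N{\left(2,-5 \right)} \right)} + 0\right)^{2} f = \left(\frac{15 - -8}{3 \left(-6 - 4\right)} + 0\right)^{2} \cdot 2 = \left(\frac{15 + 8}{3 \left(-10\right)} + 0\right)^{2} \cdot 2 = \left(\frac{1}{3} \left(- \frac{1}{10}\right) 23 + 0\right)^{2} \cdot 2 = \left(- \frac{23}{30} + 0\right)^{2} \cdot 2 = \left(- \frac{23}{30}\right)^{2} \cdot 2 = \frac{529}{900} \cdot 2 = \frac{529}{450}$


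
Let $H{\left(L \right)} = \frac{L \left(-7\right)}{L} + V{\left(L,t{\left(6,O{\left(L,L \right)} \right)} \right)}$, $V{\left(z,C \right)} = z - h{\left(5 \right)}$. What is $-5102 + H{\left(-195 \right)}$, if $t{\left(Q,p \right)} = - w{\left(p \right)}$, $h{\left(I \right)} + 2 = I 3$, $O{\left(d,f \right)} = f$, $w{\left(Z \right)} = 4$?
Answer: $-5317$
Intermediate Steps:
$h{\left(I \right)} = -2 + 3 I$ ($h{\left(I \right)} = -2 + I 3 = -2 + 3 I$)
$t{\left(Q,p \right)} = -4$ ($t{\left(Q,p \right)} = \left(-1\right) 4 = -4$)
$V{\left(z,C \right)} = -13 + z$ ($V{\left(z,C \right)} = z - \left(-2 + 3 \cdot 5\right) = z - \left(-2 + 15\right) = z - 13 = -13 + z$)
$H{\left(L \right)} = -20 + L$ ($H{\left(L \right)} = \frac{L \left(-7\right)}{L} + \left(-13 + L\right) = \frac{\left(-7\right) L}{L} + \left(-13 + L\right) = -7 + \left(-13 + L\right) = -20 + L$)
$-5102 + H{\left(-195 \right)} = -5102 - 215 = -5317$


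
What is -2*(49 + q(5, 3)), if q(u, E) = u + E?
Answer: -114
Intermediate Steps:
q(u, E) = E + u
-2*(49 + q(5, 3)) = -2*(49 + (3 + 5)) = -2*(49 + 8) = -2*57 = -114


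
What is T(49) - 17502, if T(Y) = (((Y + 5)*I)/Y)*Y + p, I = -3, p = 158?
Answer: -17506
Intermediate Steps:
T(Y) = 143 - 3*Y (T(Y) = (((Y + 5)*(-3))/Y)*Y + 158 = (((5 + Y)*(-3))/Y)*Y + 158 = ((-15 - 3*Y)/Y)*Y + 158 = (-15 - 3*Y) + 158 = 143 - 3*Y)
T(49) - 17502 = (143 - 3*49) - 17502 = (143 - 147) - 17502 = -4 - 17502 = -17506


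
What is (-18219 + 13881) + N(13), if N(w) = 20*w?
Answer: -4078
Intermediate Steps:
(-18219 + 13881) + N(13) = (-18219 + 13881) + 20*13 = -4338 + 260 = -4078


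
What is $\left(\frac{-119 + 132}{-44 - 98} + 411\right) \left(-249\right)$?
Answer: $- \frac{14528901}{142} \approx -1.0232 \cdot 10^{5}$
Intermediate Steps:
$\left(\frac{-119 + 132}{-44 - 98} + 411\right) \left(-249\right) = \left(\frac{13}{-142} + 411\right) \left(-249\right) = \left(13 \left(- \frac{1}{142}\right) + 411\right) \left(-249\right) = \left(- \frac{13}{142} + 411\right) \left(-249\right) = \frac{58349}{142} \left(-249\right) = - \frac{14528901}{142}$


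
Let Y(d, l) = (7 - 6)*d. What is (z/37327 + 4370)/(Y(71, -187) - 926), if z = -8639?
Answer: -333559/65265 ≈ -5.1108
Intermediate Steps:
Y(d, l) = d (Y(d, l) = 1*d = d)
(z/37327 + 4370)/(Y(71, -187) - 926) = (-8639/37327 + 4370)/(71 - 926) = (-8639*1/37327 + 4370)/(-855) = (-53/229 + 4370)*(-1/855) = (1000677/229)*(-1/855) = -333559/65265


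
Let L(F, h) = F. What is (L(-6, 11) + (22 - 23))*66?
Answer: -462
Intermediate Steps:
(L(-6, 11) + (22 - 23))*66 = (-6 + (22 - 23))*66 = (-6 - 1)*66 = -7*66 = -462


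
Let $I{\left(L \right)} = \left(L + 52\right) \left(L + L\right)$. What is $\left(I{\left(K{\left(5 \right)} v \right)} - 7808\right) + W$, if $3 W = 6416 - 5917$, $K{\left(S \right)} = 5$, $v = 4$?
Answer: $- \frac{14285}{3} \approx -4761.7$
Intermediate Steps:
$W = \frac{499}{3}$ ($W = \frac{6416 - 5917}{3} = \frac{1}{3} \cdot 499 = \frac{499}{3} \approx 166.33$)
$I{\left(L \right)} = 2 L \left(52 + L\right)$ ($I{\left(L \right)} = \left(52 + L\right) 2 L = 2 L \left(52 + L\right)$)
$\left(I{\left(K{\left(5 \right)} v \right)} - 7808\right) + W = \left(2 \cdot 5 \cdot 4 \left(52 + 5 \cdot 4\right) - 7808\right) + \frac{499}{3} = \left(2 \cdot 20 \left(52 + 20\right) - 7808\right) + \frac{499}{3} = \left(2 \cdot 20 \cdot 72 - 7808\right) + \frac{499}{3} = \left(2880 - 7808\right) + \frac{499}{3} = -4928 + \frac{499}{3} = - \frac{14285}{3}$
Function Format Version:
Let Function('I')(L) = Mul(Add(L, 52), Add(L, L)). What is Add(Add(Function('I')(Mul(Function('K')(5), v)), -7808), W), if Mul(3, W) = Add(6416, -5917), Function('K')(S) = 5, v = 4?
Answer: Rational(-14285, 3) ≈ -4761.7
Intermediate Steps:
W = Rational(499, 3) (W = Mul(Rational(1, 3), Add(6416, -5917)) = Mul(Rational(1, 3), 499) = Rational(499, 3) ≈ 166.33)
Function('I')(L) = Mul(2, L, Add(52, L)) (Function('I')(L) = Mul(Add(52, L), Mul(2, L)) = Mul(2, L, Add(52, L)))
Add(Add(Function('I')(Mul(Function('K')(5), v)), -7808), W) = Add(Add(Mul(2, Mul(5, 4), Add(52, Mul(5, 4))), -7808), Rational(499, 3)) = Add(Add(Mul(2, 20, Add(52, 20)), -7808), Rational(499, 3)) = Add(Add(Mul(2, 20, 72), -7808), Rational(499, 3)) = Add(Add(2880, -7808), Rational(499, 3)) = Add(-4928, Rational(499, 3)) = Rational(-14285, 3)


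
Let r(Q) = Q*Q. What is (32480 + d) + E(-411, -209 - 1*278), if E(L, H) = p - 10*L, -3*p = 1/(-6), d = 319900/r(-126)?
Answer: 41515973/1134 ≈ 36610.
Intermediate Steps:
r(Q) = Q²
d = 11425/567 (d = 319900/((-126)²) = 319900/15876 = 319900*(1/15876) = 11425/567 ≈ 20.150)
p = 1/18 (p = -⅓/(-6) = -⅓*(-⅙) = 1/18 ≈ 0.055556)
E(L, H) = 1/18 - 10*L
(32480 + d) + E(-411, -209 - 1*278) = (32480 + 11425/567) + (1/18 - 10*(-411)) = 18427585/567 + (1/18 + 4110) = 18427585/567 + 73981/18 = 41515973/1134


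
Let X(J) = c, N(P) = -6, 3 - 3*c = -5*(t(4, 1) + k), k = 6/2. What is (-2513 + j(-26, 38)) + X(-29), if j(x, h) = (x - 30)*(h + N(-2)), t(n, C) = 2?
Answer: -12887/3 ≈ -4295.7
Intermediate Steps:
k = 3 (k = 6*(½) = 3)
c = 28/3 (c = 1 - (-5)*(2 + 3)/3 = 1 - (-5)*5/3 = 1 - ⅓*(-25) = 1 + 25/3 = 28/3 ≈ 9.3333)
X(J) = 28/3
j(x, h) = (-30 + x)*(-6 + h) (j(x, h) = (x - 30)*(h - 6) = (-30 + x)*(-6 + h))
(-2513 + j(-26, 38)) + X(-29) = (-2513 + (180 - 30*38 - 6*(-26) + 38*(-26))) + 28/3 = (-2513 + (180 - 1140 + 156 - 988)) + 28/3 = (-2513 - 1792) + 28/3 = -4305 + 28/3 = -12887/3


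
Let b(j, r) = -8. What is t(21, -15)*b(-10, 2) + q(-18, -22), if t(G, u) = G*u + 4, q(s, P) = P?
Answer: 2466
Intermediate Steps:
t(G, u) = 4 + G*u
t(21, -15)*b(-10, 2) + q(-18, -22) = (4 + 21*(-15))*(-8) - 22 = (4 - 315)*(-8) - 22 = -311*(-8) - 22 = 2488 - 22 = 2466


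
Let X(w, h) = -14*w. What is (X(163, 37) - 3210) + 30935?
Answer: 25443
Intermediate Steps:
(X(163, 37) - 3210) + 30935 = (-14*163 - 3210) + 30935 = (-2282 - 3210) + 30935 = -5492 + 30935 = 25443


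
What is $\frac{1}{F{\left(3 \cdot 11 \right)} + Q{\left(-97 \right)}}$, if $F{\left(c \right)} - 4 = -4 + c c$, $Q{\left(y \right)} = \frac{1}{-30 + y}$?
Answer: $\frac{127}{138302} \approx 0.00091828$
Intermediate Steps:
$F{\left(c \right)} = c^{2}$ ($F{\left(c \right)} = 4 + \left(-4 + c c\right) = 4 + \left(-4 + c^{2}\right) = c^{2}$)
$\frac{1}{F{\left(3 \cdot 11 \right)} + Q{\left(-97 \right)}} = \frac{1}{\left(3 \cdot 11\right)^{2} + \frac{1}{-30 - 97}} = \frac{1}{33^{2} + \frac{1}{-127}} = \frac{1}{1089 - \frac{1}{127}} = \frac{1}{\frac{138302}{127}} = \frac{127}{138302}$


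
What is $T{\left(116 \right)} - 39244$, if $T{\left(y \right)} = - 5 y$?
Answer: $-39824$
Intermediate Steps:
$T{\left(116 \right)} - 39244 = \left(-5\right) 116 - 39244 = -580 - 39244 = -39824$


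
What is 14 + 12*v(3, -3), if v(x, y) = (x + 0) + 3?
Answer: 86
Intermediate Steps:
v(x, y) = 3 + x (v(x, y) = x + 3 = 3 + x)
14 + 12*v(3, -3) = 14 + 12*(3 + 3) = 14 + 12*6 = 14 + 72 = 86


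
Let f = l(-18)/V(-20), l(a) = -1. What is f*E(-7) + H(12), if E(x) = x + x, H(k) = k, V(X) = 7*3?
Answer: 38/3 ≈ 12.667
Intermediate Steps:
V(X) = 21
E(x) = 2*x
f = -1/21 ≈ -0.047619
f*E(-7) + H(12) = -2*(-7)/21 + 12 = -1/21*(-14) + 12 = ⅔ + 12 = 38/3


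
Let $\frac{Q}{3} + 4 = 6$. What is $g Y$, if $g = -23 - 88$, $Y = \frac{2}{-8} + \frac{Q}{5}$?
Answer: $- \frac{2109}{20} \approx -105.45$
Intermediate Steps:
$Q = 6$ ($Q = -12 + 3 \cdot 6 = -12 + 18 = 6$)
$Y = \frac{19}{20}$ ($Y = \frac{2}{-8} + \frac{6}{5} = 2 \left(- \frac{1}{8}\right) + 6 \cdot \frac{1}{5} = - \frac{1}{4} + \frac{6}{5} = \frac{19}{20} \approx 0.95$)
$g = -111$
$g Y = \left(-111\right) \frac{19}{20} = - \frac{2109}{20}$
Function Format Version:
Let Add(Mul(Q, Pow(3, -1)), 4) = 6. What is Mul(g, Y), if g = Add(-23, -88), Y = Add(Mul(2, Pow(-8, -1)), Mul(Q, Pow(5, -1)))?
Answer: Rational(-2109, 20) ≈ -105.45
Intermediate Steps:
Q = 6 (Q = Add(-12, Mul(3, 6)) = Add(-12, 18) = 6)
Y = Rational(19, 20) (Y = Add(Mul(2, Pow(-8, -1)), Mul(6, Pow(5, -1))) = Add(Mul(2, Rational(-1, 8)), Mul(6, Rational(1, 5))) = Add(Rational(-1, 4), Rational(6, 5)) = Rational(19, 20) ≈ 0.95000)
g = -111
Mul(g, Y) = Mul(-111, Rational(19, 20)) = Rational(-2109, 20)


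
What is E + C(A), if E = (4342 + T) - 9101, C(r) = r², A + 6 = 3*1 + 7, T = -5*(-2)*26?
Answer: -4483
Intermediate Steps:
T = 260 (T = 10*26 = 260)
A = 4 (A = -6 + (3*1 + 7) = -6 + (3 + 7) = -6 + 10 = 4)
E = -4499 (E = (4342 + 260) - 9101 = 4602 - 9101 = -4499)
E + C(A) = -4499 + 4² = -4499 + 16 = -4483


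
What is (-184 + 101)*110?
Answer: -9130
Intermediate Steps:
(-184 + 101)*110 = -83*110 = -9130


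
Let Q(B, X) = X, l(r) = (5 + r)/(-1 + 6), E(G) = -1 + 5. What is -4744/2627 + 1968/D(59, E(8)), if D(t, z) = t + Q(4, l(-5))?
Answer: 4890040/154993 ≈ 31.550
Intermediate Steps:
E(G) = 4
l(r) = 1 + r/5 (l(r) = (5 + r)/5 = (5 + r)*(1/5) = 1 + r/5)
D(t, z) = t (D(t, z) = t + (1 + (1/5)*(-5)) = t + (1 - 1) = t + 0 = t)
-4744/2627 + 1968/D(59, E(8)) = -4744/2627 + 1968/59 = 4890040/154993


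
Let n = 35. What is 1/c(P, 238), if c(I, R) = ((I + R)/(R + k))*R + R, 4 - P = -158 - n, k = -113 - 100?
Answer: 5/21896 ≈ 0.00022835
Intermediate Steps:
k = -213
P = 197 (P = 4 - (-158 - 1*35) = 4 - (-158 - 35) = 4 - 1*(-193) = 4 + 193 = 197)
c(I, R) = R + R*(I + R)/(-213 + R) (c(I, R) = ((I + R)/(R - 213))*R + R = ((I + R)/(-213 + R))*R + R = R*(I + R)/(-213 + R) + R = R + R*(I + R)/(-213 + R))
1/c(P, 238) = 1/(238*(-213 + 197 + 2*238)/(-213 + 238)) = 1/(238*(-213 + 197 + 476)/25) = 1/(238*(1/25)*460) = 1/(21896/5) = 5/21896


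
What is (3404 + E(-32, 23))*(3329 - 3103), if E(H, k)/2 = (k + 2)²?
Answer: 1051804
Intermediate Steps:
E(H, k) = 2*(2 + k)² (E(H, k) = 2*(k + 2)² = 2*(2 + k)²)
(3404 + E(-32, 23))*(3329 - 3103) = (3404 + 2*(2 + 23)²)*(3329 - 3103) = (3404 + 2*25²)*226 = (3404 + 2*625)*226 = (3404 + 1250)*226 = 4654*226 = 1051804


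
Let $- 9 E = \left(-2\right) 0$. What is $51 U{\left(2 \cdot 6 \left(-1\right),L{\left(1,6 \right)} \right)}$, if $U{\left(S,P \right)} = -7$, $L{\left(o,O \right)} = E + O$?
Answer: $-357$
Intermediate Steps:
$E = 0$ ($E = - \frac{\left(-2\right) 0}{9} = \left(- \frac{1}{9}\right) 0 = 0$)
$L{\left(o,O \right)} = O$ ($L{\left(o,O \right)} = 0 + O = O$)
$51 U{\left(2 \cdot 6 \left(-1\right),L{\left(1,6 \right)} \right)} = 51 \left(-7\right) = -357$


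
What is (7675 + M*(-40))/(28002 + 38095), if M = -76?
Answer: 10715/66097 ≈ 0.16211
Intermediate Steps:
(7675 + M*(-40))/(28002 + 38095) = (7675 - 76*(-40))/(28002 + 38095) = (7675 + 3040)/66097 = 10715*(1/66097) = 10715/66097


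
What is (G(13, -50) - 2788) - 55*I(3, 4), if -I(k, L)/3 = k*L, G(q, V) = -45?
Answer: -853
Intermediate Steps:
I(k, L) = -3*L*k (I(k, L) = -3*k*L = -3*L*k)
(G(13, -50) - 2788) - 55*I(3, 4) = (-45 - 2788) - (-165)*4*3 = -2833 - 55*(-36) = -2833 + 1980 = -853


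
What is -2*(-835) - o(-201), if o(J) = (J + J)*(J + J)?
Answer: -159934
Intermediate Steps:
o(J) = 4*J² (o(J) = (2*J)*(2*J) = 4*J²)
-2*(-835) - o(-201) = -2*(-835) - 4*(-201)² = 1670 - 4*40401 = 1670 - 1*161604 = 1670 - 161604 = -159934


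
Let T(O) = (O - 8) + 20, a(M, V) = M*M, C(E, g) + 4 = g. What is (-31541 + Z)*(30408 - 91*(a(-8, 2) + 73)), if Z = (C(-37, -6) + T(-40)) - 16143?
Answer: -856180402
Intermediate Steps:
C(E, g) = -4 + g
a(M, V) = M**2
T(O) = 12 + O (T(O) = (-8 + O) + 20 = 12 + O)
Z = -16181 (Z = ((-4 - 6) + (12 - 40)) - 16143 = (-10 - 28) - 16143 = -38 - 16143 = -16181)
(-31541 + Z)*(30408 - 91*(a(-8, 2) + 73)) = (-31541 - 16181)*(30408 - 91*((-8)**2 + 73)) = -47722*(30408 - 91*(64 + 73)) = -47722*(30408 - 91*137) = -47722*(30408 - 12467) = -47722*17941 = -856180402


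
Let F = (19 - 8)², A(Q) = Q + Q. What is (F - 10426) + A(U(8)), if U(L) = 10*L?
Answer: -10145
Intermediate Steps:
A(Q) = 2*Q
F = 121 (F = 11² = 121)
(F - 10426) + A(U(8)) = (121 - 10426) + 2*(10*8) = -10305 + 2*80 = -10305 + 160 = -10145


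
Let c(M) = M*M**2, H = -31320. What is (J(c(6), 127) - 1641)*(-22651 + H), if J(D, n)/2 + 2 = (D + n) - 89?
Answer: 61365027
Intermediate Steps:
c(M) = M**3
J(D, n) = -182 + 2*D + 2*n (J(D, n) = -4 + 2*((D + n) - 89) = -4 + 2*(-89 + D + n) = -4 + (-178 + 2*D + 2*n) = -182 + 2*D + 2*n)
(J(c(6), 127) - 1641)*(-22651 + H) = ((-182 + 2*6**3 + 2*127) - 1641)*(-22651 - 31320) = ((-182 + 2*216 + 254) - 1641)*(-53971) = ((-182 + 432 + 254) - 1641)*(-53971) = (504 - 1641)*(-53971) = -1137*(-53971) = 61365027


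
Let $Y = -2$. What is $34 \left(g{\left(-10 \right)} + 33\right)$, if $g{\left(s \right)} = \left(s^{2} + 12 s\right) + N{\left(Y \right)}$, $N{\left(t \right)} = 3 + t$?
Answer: $476$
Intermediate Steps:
$g{\left(s \right)} = 1 + s^{2} + 12 s$ ($g{\left(s \right)} = \left(s^{2} + 12 s\right) + \left(3 - 2\right) = \left(s^{2} + 12 s\right) + 1 = 1 + s^{2} + 12 s$)
$34 \left(g{\left(-10 \right)} + 33\right) = 34 \left(\left(1 + \left(-10\right)^{2} + 12 \left(-10\right)\right) + 33\right) = 34 \left(\left(1 + 100 - 120\right) + 33\right) = 34 \left(-19 + 33\right) = 34 \cdot 14 = 476$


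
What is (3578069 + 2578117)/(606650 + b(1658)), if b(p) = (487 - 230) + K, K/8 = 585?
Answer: 6156186/611587 ≈ 10.066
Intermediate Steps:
K = 4680 (K = 8*585 = 4680)
b(p) = 4937 (b(p) = (487 - 230) + 4680 = 257 + 4680 = 4937)
(3578069 + 2578117)/(606650 + b(1658)) = (3578069 + 2578117)/(606650 + 4937) = 6156186/611587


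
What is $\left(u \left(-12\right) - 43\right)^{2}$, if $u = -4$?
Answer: $25$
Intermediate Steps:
$\left(u \left(-12\right) - 43\right)^{2} = \left(\left(-4\right) \left(-12\right) - 43\right)^{2} = \left(48 - 43\right)^{2} = 5^{2} = 25$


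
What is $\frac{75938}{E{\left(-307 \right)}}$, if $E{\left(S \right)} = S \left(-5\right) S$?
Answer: $- \frac{75938}{471245} \approx -0.16114$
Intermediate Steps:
$E{\left(S \right)} = - 5 S^{2}$ ($E{\left(S \right)} = - 5 S S = - 5 S^{2}$)
$\frac{75938}{E{\left(-307 \right)}} = \frac{75938}{\left(-5\right) \left(-307\right)^{2}} = \frac{75938}{\left(-5\right) 94249} = \frac{75938}{-471245} = 75938 \left(- \frac{1}{471245}\right) = - \frac{75938}{471245}$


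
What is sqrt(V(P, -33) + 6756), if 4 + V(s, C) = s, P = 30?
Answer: sqrt(6782) ≈ 82.353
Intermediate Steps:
V(s, C) = -4 + s
sqrt(V(P, -33) + 6756) = sqrt((-4 + 30) + 6756) = sqrt(26 + 6756) = sqrt(6782)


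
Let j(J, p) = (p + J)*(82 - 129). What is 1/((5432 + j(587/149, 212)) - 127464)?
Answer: -149/19694993 ≈ -7.5654e-6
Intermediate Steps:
j(J, p) = -47*J - 47*p (j(J, p) = (J + p)*(-47) = -47*J - 47*p)
1/((5432 + j(587/149, 212)) - 127464) = 1/((5432 + (-27589/149 - 47*212)) - 127464) = 1/((5432 + (-27589/149 - 9964)) - 127464) = 1/((5432 - 1512225/149) - 127464) = 1/(-702857/149 - 127464) = 1/(-19694993/149) = -149/19694993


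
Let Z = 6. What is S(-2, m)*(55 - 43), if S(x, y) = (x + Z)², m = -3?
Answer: 192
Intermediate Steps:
S(x, y) = (6 + x)² (S(x, y) = (x + 6)² = (6 + x)²)
S(-2, m)*(55 - 43) = (6 - 2)²*(55 - 43) = 4²*12 = 16*12 = 192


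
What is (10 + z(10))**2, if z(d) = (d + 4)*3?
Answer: 2704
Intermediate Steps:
z(d) = 12 + 3*d (z(d) = (4 + d)*3 = 12 + 3*d)
(10 + z(10))**2 = (10 + (12 + 3*10))**2 = (10 + (12 + 30))**2 = (10 + 42)**2 = 52**2 = 2704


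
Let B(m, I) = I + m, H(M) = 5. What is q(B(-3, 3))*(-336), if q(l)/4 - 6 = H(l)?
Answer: -14784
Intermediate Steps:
q(l) = 44 (q(l) = 24 + 4*5 = 24 + 20 = 44)
q(B(-3, 3))*(-336) = 44*(-336) = -14784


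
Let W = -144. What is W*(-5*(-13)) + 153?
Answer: -9207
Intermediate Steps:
W*(-5*(-13)) + 153 = -(-720)*(-13) + 153 = -144*65 + 153 = -9360 + 153 = -9207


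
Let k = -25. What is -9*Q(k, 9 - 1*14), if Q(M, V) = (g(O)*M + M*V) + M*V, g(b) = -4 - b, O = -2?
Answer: -2700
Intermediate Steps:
Q(M, V) = -2*M + 2*M*V (Q(M, V) = ((-4 - 1*(-2))*M + M*V) + M*V = ((-4 + 2)*M + M*V) + M*V = (-2*M + M*V) + M*V = -2*M + 2*M*V)
-9*Q(k, 9 - 1*14) = -18*(-25)*(-1 + (9 - 1*14)) = -18*(-25)*(-1 + (9 - 14)) = -18*(-25)*(-1 - 5) = -18*(-25)*(-6) = -9*300 = -2700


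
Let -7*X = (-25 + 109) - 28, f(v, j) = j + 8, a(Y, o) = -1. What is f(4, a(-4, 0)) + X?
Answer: -1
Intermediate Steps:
f(v, j) = 8 + j
X = -8 (X = -((-25 + 109) - 28)/7 = -(84 - 28)/7 = -⅐*56 = -8)
f(4, a(-4, 0)) + X = (8 - 1) - 8 = 7 - 8 = -1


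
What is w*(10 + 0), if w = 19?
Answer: 190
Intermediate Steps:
w*(10 + 0) = 19*(10 + 0) = 19*10 = 190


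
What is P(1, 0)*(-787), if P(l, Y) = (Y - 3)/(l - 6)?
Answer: -2361/5 ≈ -472.20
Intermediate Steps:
P(l, Y) = (-3 + Y)/(-6 + l)
P(1, 0)*(-787) = ((-3 + 0)/(-6 + 1))*(-787) = (-3/(-5))*(-787) = -1/5*(-3)*(-787) = (3/5)*(-787) = -2361/5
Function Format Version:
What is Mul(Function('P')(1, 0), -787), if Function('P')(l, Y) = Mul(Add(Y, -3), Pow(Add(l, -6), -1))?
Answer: Rational(-2361, 5) ≈ -472.20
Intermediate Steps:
Function('P')(l, Y) = Mul(Pow(Add(-6, l), -1), Add(-3, Y)) (Function('P')(l, Y) = Mul(Add(-3, Y), Pow(Add(-6, l), -1)) = Mul(Pow(Add(-6, l), -1), Add(-3, Y)))
Mul(Function('P')(1, 0), -787) = Mul(Mul(Pow(Add(-6, 1), -1), Add(-3, 0)), -787) = Mul(Mul(Pow(-5, -1), -3), -787) = Mul(Mul(Rational(-1, 5), -3), -787) = Mul(Rational(3, 5), -787) = Rational(-2361, 5)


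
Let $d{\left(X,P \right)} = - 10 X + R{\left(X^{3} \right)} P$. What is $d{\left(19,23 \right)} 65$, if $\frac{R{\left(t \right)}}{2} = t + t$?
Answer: $41004470$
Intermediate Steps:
$R{\left(t \right)} = 4 t$ ($R{\left(t \right)} = 2 \left(t + t\right) = 2 \cdot 2 t = 4 t$)
$d{\left(X,P \right)} = - 10 X + 4 P X^{3}$ ($d{\left(X,P \right)} = - 10 X + 4 X^{3} P = - 10 X + 4 P X^{3}$)
$d{\left(19,23 \right)} 65 = \left(\left(-10\right) 19 + 4 \cdot 23 \cdot 19^{3}\right) 65 = \left(-190 + 4 \cdot 23 \cdot 6859\right) 65 = \left(-190 + 631028\right) 65 = 630838 \cdot 65 = 41004470$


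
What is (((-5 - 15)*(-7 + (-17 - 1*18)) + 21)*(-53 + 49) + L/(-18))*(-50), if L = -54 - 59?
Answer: 1546975/9 ≈ 1.7189e+5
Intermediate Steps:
L = -113
(((-5 - 15)*(-7 + (-17 - 1*18)) + 21)*(-53 + 49) + L/(-18))*(-50) = (((-5 - 15)*(-7 + (-17 - 1*18)) + 21)*(-53 + 49) - 113/(-18))*(-50) = ((-20*(-7 + (-17 - 18)) + 21)*(-4) - 113*(-1/18))*(-50) = ((-20*(-7 - 35) + 21)*(-4) + 113/18)*(-50) = ((-20*(-42) + 21)*(-4) + 113/18)*(-50) = ((840 + 21)*(-4) + 113/18)*(-50) = (861*(-4) + 113/18)*(-50) = (-3444 + 113/18)*(-50) = -61879/18*(-50) = 1546975/9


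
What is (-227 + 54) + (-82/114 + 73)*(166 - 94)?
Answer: 95593/19 ≈ 5031.2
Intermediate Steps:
(-227 + 54) + (-82/114 + 73)*(166 - 94) = -173 + (-82*1/114 + 73)*72 = -173 + (-41/57 + 73)*72 = -173 + (4120/57)*72 = -173 + 98880/19 = 95593/19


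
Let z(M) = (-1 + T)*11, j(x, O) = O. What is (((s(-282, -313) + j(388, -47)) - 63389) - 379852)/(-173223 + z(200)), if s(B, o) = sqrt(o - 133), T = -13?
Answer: 443288/173377 - I*sqrt(446)/173377 ≈ 2.5568 - 0.00012181*I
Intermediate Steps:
s(B, o) = sqrt(-133 + o)
z(M) = -154 (z(M) = (-1 - 13)*11 = -14*11 = -154)
(((s(-282, -313) + j(388, -47)) - 63389) - 379852)/(-173223 + z(200)) = (((sqrt(-133 - 313) - 47) - 63389) - 379852)/(-173223 - 154) = (((sqrt(-446) - 47) - 63389) - 379852)/(-173377) = (((I*sqrt(446) - 47) - 63389) - 379852)*(-1/173377) = (((-47 + I*sqrt(446)) - 63389) - 379852)*(-1/173377) = ((-63436 + I*sqrt(446)) - 379852)*(-1/173377) = (-443288 + I*sqrt(446))*(-1/173377) = 443288/173377 - I*sqrt(446)/173377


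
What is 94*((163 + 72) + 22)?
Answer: 24158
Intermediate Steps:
94*((163 + 72) + 22) = 94*(235 + 22) = 94*257 = 24158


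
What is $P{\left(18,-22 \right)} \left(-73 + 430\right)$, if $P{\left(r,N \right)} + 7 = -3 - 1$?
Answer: $-3927$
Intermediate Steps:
$P{\left(r,N \right)} = -11$ ($P{\left(r,N \right)} = -7 - 4 = -11$)
$P{\left(18,-22 \right)} \left(-73 + 430\right) = - 11 \left(-73 + 430\right) = \left(-11\right) 357 = -3927$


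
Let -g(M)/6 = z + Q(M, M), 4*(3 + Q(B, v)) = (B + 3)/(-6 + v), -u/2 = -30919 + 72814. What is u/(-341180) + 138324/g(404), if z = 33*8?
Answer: -178387536989/2027189206 ≈ -87.997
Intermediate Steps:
z = 264
u = -83790 (u = -2*(-30919 + 72814) = -2*41895 = -83790)
Q(B, v) = -3 + (3 + B)/(4*(-6 + v)) (Q(B, v) = -3 + ((B + 3)/(-6 + v))/4 = -3 + ((3 + B)/(-6 + v))/4 = -3 + (3 + B)/(4*(-6 + v)))
g(M) = -1584 - 3*(75 - 11*M)/(2*(-6 + M)) (g(M) = -6*(264 + (75 + M - 12*M)/(4*(-6 + M))) = -6*(264 + (75 - 11*M)/(4*(-6 + M))) = -1584 - 3*(75 - 11*M)/(2*(-6 + M)))
u/(-341180) + 138324/g(404) = -83790/(-341180) + 138324/((3*(6261 - 1045*404)/(2*(-6 + 404)))) = -83790*(-1/341180) + 138324/(((3/2)*(6261 - 422180)/398)) = 1197/4874 + 138324/(((3/2)*(1/398)*(-415919))) = 1197/4874 + 138324/(-1247757/796) = 1197/4874 + 138324*(-796/1247757) = 1197/4874 - 36701968/415919 = -178387536989/2027189206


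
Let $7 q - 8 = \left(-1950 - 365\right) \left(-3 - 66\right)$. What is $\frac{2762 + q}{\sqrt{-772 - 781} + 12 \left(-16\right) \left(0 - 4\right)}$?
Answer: $\frac{137531136}{4139639} - \frac{179077 i \sqrt{1553}}{4139639} \approx 33.223 - 1.7048 i$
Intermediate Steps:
$q = \frac{159743}{7}$ ($q = \frac{8}{7} + \frac{\left(-1950 - 365\right) \left(-3 - 66\right)}{7} = \frac{8}{7} + \frac{\left(-2315\right) \left(-69\right)}{7} = \frac{8}{7} + \frac{1}{7} \cdot 159735 = \frac{8}{7} + \frac{159735}{7} = \frac{159743}{7} \approx 22820.0$)
$\frac{2762 + q}{\sqrt{-772 - 781} + 12 \left(-16\right) \left(0 - 4\right)} = \frac{2762 + \frac{159743}{7}}{\sqrt{-772 - 781} + 12 \left(-16\right) \left(0 - 4\right)} = \frac{179077}{7 \left(\sqrt{-1553} - 192 \left(0 - 4\right)\right)} = \frac{179077}{7 \left(i \sqrt{1553} - -768\right)} = \frac{179077}{7 \left(i \sqrt{1553} + 768\right)} = \frac{179077}{7 \left(768 + i \sqrt{1553}\right)}$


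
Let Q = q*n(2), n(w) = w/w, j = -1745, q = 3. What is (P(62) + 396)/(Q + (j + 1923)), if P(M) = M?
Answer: 458/181 ≈ 2.5304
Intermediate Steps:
n(w) = 1
Q = 3 (Q = 3*1 = 3)
(P(62) + 396)/(Q + (j + 1923)) = (62 + 396)/(3 + (-1745 + 1923)) = 458/(3 + 178) = 458/181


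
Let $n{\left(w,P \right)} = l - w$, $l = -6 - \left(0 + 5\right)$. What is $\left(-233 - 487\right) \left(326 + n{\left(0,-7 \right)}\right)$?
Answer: $-226800$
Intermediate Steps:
$l = -11$ ($l = -6 - 5 = -11$)
$n{\left(w,P \right)} = -11 - w$
$\left(-233 - 487\right) \left(326 + n{\left(0,-7 \right)}\right) = \left(-233 - 487\right) \left(326 - 11\right) = - 720 \left(326 + \left(-11 + 0\right)\right) = - 720 \left(326 - 11\right) = \left(-720\right) 315 = -226800$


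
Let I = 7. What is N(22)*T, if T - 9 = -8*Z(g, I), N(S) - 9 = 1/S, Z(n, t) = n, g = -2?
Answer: 4975/22 ≈ 226.14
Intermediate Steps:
N(S) = 9 + 1/S
T = 25 (T = 9 - 8*(-2) = 9 + 16 = 25)
N(22)*T = (9 + 1/22)*25 = (199/22)*25 = 4975/22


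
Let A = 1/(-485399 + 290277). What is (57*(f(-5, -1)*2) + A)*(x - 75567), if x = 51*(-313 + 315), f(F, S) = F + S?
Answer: 10071819178785/195122 ≈ 5.1618e+7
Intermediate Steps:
x = 102 (x = 51*2 = 102)
A = -1/195122 (A = 1/(-195122) = -1/195122 ≈ -5.1250e-6)
(57*(f(-5, -1)*2) + A)*(x - 75567) = (57*((-5 - 1)*2) - 1/195122)*(102 - 75567) = (57*(-6*2) - 1/195122)*(-75465) = (57*(-12) - 1/195122)*(-75465) = (-684 - 1/195122)*(-75465) = -133463449/195122*(-75465) = 10071819178785/195122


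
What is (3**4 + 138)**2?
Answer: 47961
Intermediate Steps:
(3**4 + 138)**2 = (81 + 138)**2 = 219**2 = 47961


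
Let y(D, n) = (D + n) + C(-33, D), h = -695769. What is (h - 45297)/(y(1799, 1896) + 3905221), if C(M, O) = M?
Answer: -247022/1302961 ≈ -0.18959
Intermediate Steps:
y(D, n) = -33 + D + n (y(D, n) = (D + n) - 33 = -33 + D + n)
(h - 45297)/(y(1799, 1896) + 3905221) = (-695769 - 45297)/((-33 + 1799 + 1896) + 3905221) = -741066/(3662 + 3905221) = -741066/3908883 = -741066*1/3908883 = -247022/1302961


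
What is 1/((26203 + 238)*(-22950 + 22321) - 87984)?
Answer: -1/16719373 ≈ -5.9811e-8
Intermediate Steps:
1/((26203 + 238)*(-22950 + 22321) - 87984) = 1/(26441*(-629) - 87984) = 1/(-16631389 - 87984) = 1/(-16719373) = -1/16719373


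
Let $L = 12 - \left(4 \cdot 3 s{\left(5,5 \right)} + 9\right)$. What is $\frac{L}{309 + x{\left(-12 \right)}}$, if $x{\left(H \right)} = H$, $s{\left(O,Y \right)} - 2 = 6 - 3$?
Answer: $- \frac{19}{99} \approx -0.19192$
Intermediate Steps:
$s{\left(O,Y \right)} = 5$ ($s{\left(O,Y \right)} = 2 + \left(6 - 3\right) = 2 + 3 = 5$)
$L = -57$ ($L = 12 - \left(4 \cdot 3 \cdot 5 + 9\right) = 12 - \left(12 \cdot 5 + 9\right) = 12 - \left(60 + 9\right) = 12 - 69 = -57$)
$\frac{L}{309 + x{\left(-12 \right)}} = \frac{1}{309 - 12} \left(-57\right) = \frac{1}{297} \left(-57\right) = - \frac{19}{99}$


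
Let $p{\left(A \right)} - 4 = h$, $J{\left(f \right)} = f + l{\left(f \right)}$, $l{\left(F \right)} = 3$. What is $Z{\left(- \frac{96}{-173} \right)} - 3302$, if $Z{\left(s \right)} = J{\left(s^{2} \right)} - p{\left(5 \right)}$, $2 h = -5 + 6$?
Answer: $- \frac{197722471}{59858} \approx -3303.2$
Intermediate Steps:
$h = \frac{1}{2}$ ($h = \frac{-5 + 6}{2} = \frac{1}{2} \cdot 1 = \frac{1}{2} \approx 0.5$)
$J{\left(f \right)} = 3 + f$ ($J{\left(f \right)} = f + 3 = 3 + f$)
$p{\left(A \right)} = \frac{9}{2}$ ($p{\left(A \right)} = 4 + \frac{1}{2} = \frac{9}{2}$)
$Z{\left(s \right)} = - \frac{3}{2} + s^{2}$ ($Z{\left(s \right)} = \left(3 + s^{2}\right) - \frac{9}{2} = - \frac{3}{2} + s^{2}$)
$Z{\left(- \frac{96}{-173} \right)} - 3302 = \left(- \frac{3}{2} + \left(- \frac{96}{-173}\right)^{2}\right) - 3302 = \left(- \frac{3}{2} + \left(\left(-96\right) \left(- \frac{1}{173}\right)\right)^{2}\right) - 3302 = \left(- \frac{3}{2} + \left(\frac{96}{173}\right)^{2}\right) - 3302 = \left(- \frac{3}{2} + \frac{9216}{29929}\right) - 3302 = - \frac{71355}{59858} - 3302 = - \frac{197722471}{59858}$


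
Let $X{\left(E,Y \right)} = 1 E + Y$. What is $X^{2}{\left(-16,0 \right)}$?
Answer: $256$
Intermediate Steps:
$X{\left(E,Y \right)} = E + Y$
$X^{2}{\left(-16,0 \right)} = \left(-16 + 0\right)^{2} = \left(-16\right)^{2} = 256$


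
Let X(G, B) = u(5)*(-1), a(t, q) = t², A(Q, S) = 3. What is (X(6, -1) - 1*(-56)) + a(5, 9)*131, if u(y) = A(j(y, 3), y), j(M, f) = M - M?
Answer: 3328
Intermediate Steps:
j(M, f) = 0
u(y) = 3
X(G, B) = -3 (X(G, B) = 3*(-1) = -3)
(X(6, -1) - 1*(-56)) + a(5, 9)*131 = (-3 - 1*(-56)) + 5²*131 = (-3 + 56) + 25*131 = 53 + 3275 = 3328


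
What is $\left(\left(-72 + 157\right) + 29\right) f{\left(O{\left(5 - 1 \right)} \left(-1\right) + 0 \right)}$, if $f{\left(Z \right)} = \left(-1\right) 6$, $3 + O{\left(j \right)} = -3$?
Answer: $-684$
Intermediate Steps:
$O{\left(j \right)} = -6$ ($O{\left(j \right)} = -3 - 3 = -6$)
$f{\left(Z \right)} = -6$
$\left(\left(-72 + 157\right) + 29\right) f{\left(O{\left(5 - 1 \right)} \left(-1\right) + 0 \right)} = \left(\left(-72 + 157\right) + 29\right) \left(-6\right) = \left(85 + 29\right) \left(-6\right) = 114 \left(-6\right) = -684$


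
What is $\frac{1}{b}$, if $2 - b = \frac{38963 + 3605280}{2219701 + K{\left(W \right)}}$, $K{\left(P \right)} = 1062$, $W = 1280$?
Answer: $\frac{2220763}{797283} \approx 2.7854$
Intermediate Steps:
$b = \frac{797283}{2220763}$ ($b = 2 - \frac{38963 + 3605280}{2219701 + 1062} = 2 - \frac{3644243}{2220763} = \frac{797283}{2220763} \approx 0.35901$)
$\frac{1}{b} = \frac{1}{\frac{797283}{2220763}} = \frac{2220763}{797283}$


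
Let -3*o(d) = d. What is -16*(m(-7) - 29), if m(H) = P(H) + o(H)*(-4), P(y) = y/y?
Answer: 1792/3 ≈ 597.33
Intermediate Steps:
o(d) = -d/3
P(y) = 1
m(H) = 1 + 4*H/3 (m(H) = 1 - H/3*(-4) = 1 + 4*H/3)
-16*(m(-7) - 29) = -16*((1 + (4/3)*(-7)) - 29) = -16*((1 - 28/3) - 29) = -16*(-25/3 - 29) = -16*(-112/3) = 1792/3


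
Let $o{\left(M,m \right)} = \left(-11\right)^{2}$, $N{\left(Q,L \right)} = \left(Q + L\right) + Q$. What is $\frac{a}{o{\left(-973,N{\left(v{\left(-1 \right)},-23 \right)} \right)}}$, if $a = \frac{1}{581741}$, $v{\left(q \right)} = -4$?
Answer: $\frac{1}{70390661} \approx 1.4206 \cdot 10^{-8}$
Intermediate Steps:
$N{\left(Q,L \right)} = L + 2 Q$ ($N{\left(Q,L \right)} = \left(L + Q\right) + Q = L + 2 Q$)
$o{\left(M,m \right)} = 121$
$a = \frac{1}{581741} \approx 1.719 \cdot 10^{-6}$
$\frac{a}{o{\left(-973,N{\left(v{\left(-1 \right)},-23 \right)} \right)}} = \frac{1}{581741 \cdot 121} = \frac{1}{581741} \cdot \frac{1}{121} = \frac{1}{70390661}$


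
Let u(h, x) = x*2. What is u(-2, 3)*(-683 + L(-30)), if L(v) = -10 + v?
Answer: -4338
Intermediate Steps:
u(h, x) = 2*x
u(-2, 3)*(-683 + L(-30)) = (2*3)*(-683 + (-10 - 30)) = 6*(-683 - 40) = 6*(-723) = -4338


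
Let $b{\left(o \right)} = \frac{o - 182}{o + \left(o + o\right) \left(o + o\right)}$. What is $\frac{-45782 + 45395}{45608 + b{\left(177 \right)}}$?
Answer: $- \frac{48565791}{5723484739} \approx -0.0084853$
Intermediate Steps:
$b{\left(o \right)} = \frac{-182 + o}{o + 4 o^{2}}$ ($b{\left(o \right)} = \frac{-182 + o}{o + 2 o 2 o} = \frac{-182 + o}{o + 4 o^{2}}$)
$\frac{-45782 + 45395}{45608 + b{\left(177 \right)}} = \frac{-45782 + 45395}{45608 + \frac{-182 + 177}{177 \left(1 + 4 \cdot 177\right)}} = - \frac{387}{45608 + \frac{1}{177} \frac{1}{1 + 708} \left(-5\right)} = - \frac{387}{45608 + \frac{1}{177} \cdot \frac{1}{709} \left(-5\right)} = - \frac{387}{45608 - \frac{5}{125493}} = - \frac{387}{\frac{5723484739}{125493}} = \left(-387\right) \frac{125493}{5723484739} = - \frac{48565791}{5723484739}$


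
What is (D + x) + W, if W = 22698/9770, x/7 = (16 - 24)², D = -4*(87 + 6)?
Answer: 382609/4885 ≈ 78.323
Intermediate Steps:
D = -372 (D = -4*93 = -372)
x = 448 (x = 7*(16 - 24)² = 7*(-8)² = 7*64 = 448)
W = 11349/4885 (W = 22698*(1/9770) = 11349/4885 ≈ 2.3232)
(D + x) + W = (-372 + 448) + 11349/4885 = 76 + 11349/4885 = 382609/4885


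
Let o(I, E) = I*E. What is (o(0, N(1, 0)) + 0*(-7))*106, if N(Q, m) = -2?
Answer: 0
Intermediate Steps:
o(I, E) = E*I
(o(0, N(1, 0)) + 0*(-7))*106 = (-2*0 + 0*(-7))*106 = (0 + 0)*106 = 0*106 = 0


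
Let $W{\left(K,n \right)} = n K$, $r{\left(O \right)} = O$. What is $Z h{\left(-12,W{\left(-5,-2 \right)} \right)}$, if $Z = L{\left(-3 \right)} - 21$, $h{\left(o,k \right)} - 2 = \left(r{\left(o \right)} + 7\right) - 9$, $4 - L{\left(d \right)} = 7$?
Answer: $288$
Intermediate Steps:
$W{\left(K,n \right)} = K n$
$L{\left(d \right)} = -3$ ($L{\left(d \right)} = 4 - 7 = -3$)
$h{\left(o,k \right)} = o$ ($h{\left(o,k \right)} = 2 + \left(\left(o + 7\right) - 9\right) = 2 + \left(\left(7 + o\right) - 9\right) = 2 + \left(-2 + o\right) = o$)
$Z = -24$ ($Z = -3 - 21 = -24$)
$Z h{\left(-12,W{\left(-5,-2 \right)} \right)} = \left(-24\right) \left(-12\right) = 288$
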